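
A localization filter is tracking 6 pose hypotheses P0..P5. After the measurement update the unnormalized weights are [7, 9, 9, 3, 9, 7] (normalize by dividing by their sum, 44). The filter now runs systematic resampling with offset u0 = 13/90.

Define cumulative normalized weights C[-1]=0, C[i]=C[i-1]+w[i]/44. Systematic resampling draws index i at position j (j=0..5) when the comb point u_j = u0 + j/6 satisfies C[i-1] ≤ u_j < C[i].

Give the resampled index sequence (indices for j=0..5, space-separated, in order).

C = [7/44, 4/11, 25/44, 7/11, 37/44, 1]
j=0: u_0=13/90 ∈ [0, 7/44) → index 0
j=1: u_1=14/45 ∈ [7/44, 4/11) → index 1
j=2: u_2=43/90 ∈ [4/11, 25/44) → index 2
j=3: u_3=29/45 ∈ [7/11, 37/44) → index 4
j=4: u_4=73/90 ∈ [7/11, 37/44) → index 4
j=5: u_5=44/45 ∈ [37/44, 1) → index 5

0 1 2 4 4 5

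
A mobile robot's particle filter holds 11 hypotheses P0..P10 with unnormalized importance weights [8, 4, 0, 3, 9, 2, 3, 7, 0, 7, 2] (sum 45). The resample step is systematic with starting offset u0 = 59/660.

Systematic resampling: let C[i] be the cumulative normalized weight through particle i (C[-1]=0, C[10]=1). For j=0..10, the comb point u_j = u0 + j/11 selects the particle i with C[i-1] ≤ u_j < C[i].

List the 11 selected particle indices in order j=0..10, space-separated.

C = [8/45, 4/15, 4/15, 1/3, 8/15, 26/45, 29/45, 4/5, 4/5, 43/45, 1]
j=0: u_0=59/660 ∈ [0, 8/45) → index 0
j=1: u_1=119/660 ∈ [8/45, 4/15) → index 1
j=2: u_2=179/660 ∈ [4/15, 1/3) → index 3
j=3: u_3=239/660 ∈ [1/3, 8/15) → index 4
j=4: u_4=299/660 ∈ [1/3, 8/15) → index 4
j=5: u_5=359/660 ∈ [8/15, 26/45) → index 5
j=6: u_6=419/660 ∈ [26/45, 29/45) → index 6
j=7: u_7=479/660 ∈ [29/45, 4/5) → index 7
j=8: u_8=49/60 ∈ [4/5, 43/45) → index 9
j=9: u_9=599/660 ∈ [4/5, 43/45) → index 9
j=10: u_10=659/660 ∈ [43/45, 1) → index 10

0 1 3 4 4 5 6 7 9 9 10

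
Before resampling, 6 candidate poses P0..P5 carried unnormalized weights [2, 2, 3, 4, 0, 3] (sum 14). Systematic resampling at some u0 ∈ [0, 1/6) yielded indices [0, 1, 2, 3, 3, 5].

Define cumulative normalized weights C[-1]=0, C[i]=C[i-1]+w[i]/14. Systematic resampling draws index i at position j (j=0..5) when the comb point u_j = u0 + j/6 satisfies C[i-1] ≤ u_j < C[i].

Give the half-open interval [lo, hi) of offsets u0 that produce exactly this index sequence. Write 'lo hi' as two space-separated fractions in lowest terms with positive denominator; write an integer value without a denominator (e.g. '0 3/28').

C = [1/7, 2/7, 1/2, 11/14, 11/14, 1]
j=0 picked index 0: u0 ∈ [0, 1/7)
j=1 picked index 1: u0 ∈ [-1/42, 5/42)
j=2 picked index 2: u0 ∈ [-1/21, 1/6)
j=3 picked index 3: u0 ∈ [0, 2/7)
j=4 picked index 3: u0 ∈ [-1/6, 5/42)
j=5 picked index 5: u0 ∈ [-1/21, 1/6)
intersection: [0, 5/42)

0 5/42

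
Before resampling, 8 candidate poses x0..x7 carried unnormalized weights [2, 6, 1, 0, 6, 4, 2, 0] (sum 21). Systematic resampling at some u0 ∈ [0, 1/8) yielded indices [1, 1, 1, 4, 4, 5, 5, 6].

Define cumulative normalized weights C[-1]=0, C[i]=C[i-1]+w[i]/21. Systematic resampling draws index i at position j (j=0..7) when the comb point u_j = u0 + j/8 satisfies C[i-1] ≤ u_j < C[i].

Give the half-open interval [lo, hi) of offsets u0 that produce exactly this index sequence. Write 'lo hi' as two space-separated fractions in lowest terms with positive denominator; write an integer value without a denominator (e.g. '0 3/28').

2/21 1/8

C = [2/21, 8/21, 3/7, 3/7, 5/7, 19/21, 1, 1]
j=0 picked index 1: u0 ∈ [2/21, 8/21)
j=1 picked index 1: u0 ∈ [-5/168, 43/168)
j=2 picked index 1: u0 ∈ [-13/84, 11/84)
j=3 picked index 4: u0 ∈ [3/56, 19/56)
j=4 picked index 4: u0 ∈ [-1/14, 3/14)
j=5 picked index 5: u0 ∈ [5/56, 47/168)
j=6 picked index 5: u0 ∈ [-1/28, 13/84)
j=7 picked index 6: u0 ∈ [5/168, 1/8)
intersection: [2/21, 1/8)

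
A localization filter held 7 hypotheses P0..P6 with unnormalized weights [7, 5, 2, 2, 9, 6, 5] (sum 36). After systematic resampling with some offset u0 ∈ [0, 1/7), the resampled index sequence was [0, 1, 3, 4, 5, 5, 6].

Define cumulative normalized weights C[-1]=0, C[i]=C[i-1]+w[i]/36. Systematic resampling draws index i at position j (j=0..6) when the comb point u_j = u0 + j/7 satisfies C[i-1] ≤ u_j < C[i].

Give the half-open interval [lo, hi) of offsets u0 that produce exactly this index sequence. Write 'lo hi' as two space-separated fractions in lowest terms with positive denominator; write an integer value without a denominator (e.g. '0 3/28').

31/252 1/7

C = [7/36, 1/3, 7/18, 4/9, 25/36, 31/36, 1]
j=0 picked index 0: u0 ∈ [0, 7/36)
j=1 picked index 1: u0 ∈ [13/252, 4/21)
j=2 picked index 3: u0 ∈ [13/126, 10/63)
j=3 picked index 4: u0 ∈ [1/63, 67/252)
j=4 picked index 5: u0 ∈ [31/252, 73/252)
j=5 picked index 5: u0 ∈ [-5/252, 37/252)
j=6 picked index 6: u0 ∈ [1/252, 1/7)
intersection: [31/252, 1/7)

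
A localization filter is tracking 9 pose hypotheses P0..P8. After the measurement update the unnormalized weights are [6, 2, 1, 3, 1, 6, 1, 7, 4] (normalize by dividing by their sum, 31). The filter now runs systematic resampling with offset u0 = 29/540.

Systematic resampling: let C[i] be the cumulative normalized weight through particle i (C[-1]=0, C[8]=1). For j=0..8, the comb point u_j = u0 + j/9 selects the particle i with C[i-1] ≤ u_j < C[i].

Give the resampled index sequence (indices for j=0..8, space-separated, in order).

C = [6/31, 8/31, 9/31, 12/31, 13/31, 19/31, 20/31, 27/31, 1]
j=0: u_0=29/540 ∈ [0, 6/31) → index 0
j=1: u_1=89/540 ∈ [0, 6/31) → index 0
j=2: u_2=149/540 ∈ [8/31, 9/31) → index 2
j=3: u_3=209/540 ∈ [9/31, 12/31) → index 3
j=4: u_4=269/540 ∈ [13/31, 19/31) → index 5
j=5: u_5=329/540 ∈ [13/31, 19/31) → index 5
j=6: u_6=389/540 ∈ [20/31, 27/31) → index 7
j=7: u_7=449/540 ∈ [20/31, 27/31) → index 7
j=8: u_8=509/540 ∈ [27/31, 1) → index 8

0 0 2 3 5 5 7 7 8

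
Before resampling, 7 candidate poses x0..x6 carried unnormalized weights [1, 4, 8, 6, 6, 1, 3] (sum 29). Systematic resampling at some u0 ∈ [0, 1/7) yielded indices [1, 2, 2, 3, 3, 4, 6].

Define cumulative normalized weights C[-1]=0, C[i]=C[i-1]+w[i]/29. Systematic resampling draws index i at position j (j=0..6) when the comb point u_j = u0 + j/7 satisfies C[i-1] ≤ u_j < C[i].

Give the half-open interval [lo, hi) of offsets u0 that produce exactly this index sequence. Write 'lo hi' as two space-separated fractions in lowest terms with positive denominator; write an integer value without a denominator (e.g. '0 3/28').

8/203 17/203

C = [1/29, 5/29, 13/29, 19/29, 25/29, 26/29, 1]
j=0 picked index 1: u0 ∈ [1/29, 5/29)
j=1 picked index 2: u0 ∈ [6/203, 62/203)
j=2 picked index 2: u0 ∈ [-23/203, 33/203)
j=3 picked index 3: u0 ∈ [4/203, 46/203)
j=4 picked index 3: u0 ∈ [-25/203, 17/203)
j=5 picked index 4: u0 ∈ [-12/203, 30/203)
j=6 picked index 6: u0 ∈ [8/203, 1/7)
intersection: [8/203, 17/203)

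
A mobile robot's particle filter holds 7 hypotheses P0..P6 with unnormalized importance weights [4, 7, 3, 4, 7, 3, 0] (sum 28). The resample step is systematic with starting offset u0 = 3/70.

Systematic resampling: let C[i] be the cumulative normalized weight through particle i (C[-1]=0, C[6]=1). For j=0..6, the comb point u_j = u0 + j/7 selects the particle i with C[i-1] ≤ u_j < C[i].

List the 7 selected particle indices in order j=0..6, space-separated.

C = [1/7, 11/28, 1/2, 9/14, 25/28, 1, 1]
j=0: u_0=3/70 ∈ [0, 1/7) → index 0
j=1: u_1=13/70 ∈ [1/7, 11/28) → index 1
j=2: u_2=23/70 ∈ [1/7, 11/28) → index 1
j=3: u_3=33/70 ∈ [11/28, 1/2) → index 2
j=4: u_4=43/70 ∈ [1/2, 9/14) → index 3
j=5: u_5=53/70 ∈ [9/14, 25/28) → index 4
j=6: u_6=9/10 ∈ [25/28, 1) → index 5

0 1 1 2 3 4 5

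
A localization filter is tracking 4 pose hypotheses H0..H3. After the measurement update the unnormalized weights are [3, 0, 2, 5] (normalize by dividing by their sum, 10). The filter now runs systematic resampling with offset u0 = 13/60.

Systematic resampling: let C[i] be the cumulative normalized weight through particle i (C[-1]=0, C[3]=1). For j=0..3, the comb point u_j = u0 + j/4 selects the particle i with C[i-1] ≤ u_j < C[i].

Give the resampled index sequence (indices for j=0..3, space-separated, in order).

0 2 3 3

C = [3/10, 3/10, 1/2, 1]
j=0: u_0=13/60 ∈ [0, 3/10) → index 0
j=1: u_1=7/15 ∈ [3/10, 1/2) → index 2
j=2: u_2=43/60 ∈ [1/2, 1) → index 3
j=3: u_3=29/30 ∈ [1/2, 1) → index 3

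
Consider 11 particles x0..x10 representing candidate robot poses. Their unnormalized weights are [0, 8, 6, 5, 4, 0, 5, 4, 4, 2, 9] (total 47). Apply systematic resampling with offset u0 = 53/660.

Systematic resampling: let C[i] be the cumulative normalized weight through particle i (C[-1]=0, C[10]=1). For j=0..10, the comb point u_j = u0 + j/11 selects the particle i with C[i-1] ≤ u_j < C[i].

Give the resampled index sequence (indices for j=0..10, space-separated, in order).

C = [0, 8/47, 14/47, 19/47, 23/47, 23/47, 28/47, 32/47, 36/47, 38/47, 1]
j=0: u_0=53/660 ∈ [0, 8/47) → index 1
j=1: u_1=113/660 ∈ [8/47, 14/47) → index 2
j=2: u_2=173/660 ∈ [8/47, 14/47) → index 2
j=3: u_3=233/660 ∈ [14/47, 19/47) → index 3
j=4: u_4=293/660 ∈ [19/47, 23/47) → index 4
j=5: u_5=353/660 ∈ [23/47, 28/47) → index 6
j=6: u_6=413/660 ∈ [28/47, 32/47) → index 7
j=7: u_7=43/60 ∈ [32/47, 36/47) → index 8
j=8: u_8=533/660 ∈ [36/47, 38/47) → index 9
j=9: u_9=593/660 ∈ [38/47, 1) → index 10
j=10: u_10=653/660 ∈ [38/47, 1) → index 10

1 2 2 3 4 6 7 8 9 10 10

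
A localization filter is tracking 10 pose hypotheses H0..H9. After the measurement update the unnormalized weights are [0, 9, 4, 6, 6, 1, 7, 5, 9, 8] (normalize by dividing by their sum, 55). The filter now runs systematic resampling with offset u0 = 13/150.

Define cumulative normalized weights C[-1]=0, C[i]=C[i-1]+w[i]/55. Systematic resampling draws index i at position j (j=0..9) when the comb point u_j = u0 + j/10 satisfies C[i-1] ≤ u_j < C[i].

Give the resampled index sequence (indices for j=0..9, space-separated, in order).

1 2 3 4 6 6 7 8 9 9

C = [0, 9/55, 13/55, 19/55, 5/11, 26/55, 3/5, 38/55, 47/55, 1]
j=0: u_0=13/150 ∈ [0, 9/55) → index 1
j=1: u_1=14/75 ∈ [9/55, 13/55) → index 2
j=2: u_2=43/150 ∈ [13/55, 19/55) → index 3
j=3: u_3=29/75 ∈ [19/55, 5/11) → index 4
j=4: u_4=73/150 ∈ [26/55, 3/5) → index 6
j=5: u_5=44/75 ∈ [26/55, 3/5) → index 6
j=6: u_6=103/150 ∈ [3/5, 38/55) → index 7
j=7: u_7=59/75 ∈ [38/55, 47/55) → index 8
j=8: u_8=133/150 ∈ [47/55, 1) → index 9
j=9: u_9=74/75 ∈ [47/55, 1) → index 9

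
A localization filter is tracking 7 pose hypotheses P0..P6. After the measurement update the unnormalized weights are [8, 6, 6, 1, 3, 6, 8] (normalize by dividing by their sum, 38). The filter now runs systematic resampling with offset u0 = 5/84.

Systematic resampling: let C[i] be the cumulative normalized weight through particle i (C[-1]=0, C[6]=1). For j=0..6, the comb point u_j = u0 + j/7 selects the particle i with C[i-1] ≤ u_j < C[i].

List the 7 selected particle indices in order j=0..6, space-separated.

C = [4/19, 7/19, 10/19, 21/38, 12/19, 15/19, 1]
j=0: u_0=5/84 ∈ [0, 4/19) → index 0
j=1: u_1=17/84 ∈ [0, 4/19) → index 0
j=2: u_2=29/84 ∈ [4/19, 7/19) → index 1
j=3: u_3=41/84 ∈ [7/19, 10/19) → index 2
j=4: u_4=53/84 ∈ [21/38, 12/19) → index 4
j=5: u_5=65/84 ∈ [12/19, 15/19) → index 5
j=6: u_6=11/12 ∈ [15/19, 1) → index 6

0 0 1 2 4 5 6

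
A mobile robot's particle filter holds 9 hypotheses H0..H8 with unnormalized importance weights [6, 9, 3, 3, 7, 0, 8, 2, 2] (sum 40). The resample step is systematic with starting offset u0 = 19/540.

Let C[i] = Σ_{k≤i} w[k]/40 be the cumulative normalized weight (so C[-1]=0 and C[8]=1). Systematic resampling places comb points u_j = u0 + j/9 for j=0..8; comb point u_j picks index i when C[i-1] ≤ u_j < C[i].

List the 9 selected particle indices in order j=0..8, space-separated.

C = [3/20, 3/8, 9/20, 21/40, 7/10, 7/10, 9/10, 19/20, 1]
j=0: u_0=19/540 ∈ [0, 3/20) → index 0
j=1: u_1=79/540 ∈ [0, 3/20) → index 0
j=2: u_2=139/540 ∈ [3/20, 3/8) → index 1
j=3: u_3=199/540 ∈ [3/20, 3/8) → index 1
j=4: u_4=259/540 ∈ [9/20, 21/40) → index 3
j=5: u_5=319/540 ∈ [21/40, 7/10) → index 4
j=6: u_6=379/540 ∈ [7/10, 9/10) → index 6
j=7: u_7=439/540 ∈ [7/10, 9/10) → index 6
j=8: u_8=499/540 ∈ [9/10, 19/20) → index 7

0 0 1 1 3 4 6 6 7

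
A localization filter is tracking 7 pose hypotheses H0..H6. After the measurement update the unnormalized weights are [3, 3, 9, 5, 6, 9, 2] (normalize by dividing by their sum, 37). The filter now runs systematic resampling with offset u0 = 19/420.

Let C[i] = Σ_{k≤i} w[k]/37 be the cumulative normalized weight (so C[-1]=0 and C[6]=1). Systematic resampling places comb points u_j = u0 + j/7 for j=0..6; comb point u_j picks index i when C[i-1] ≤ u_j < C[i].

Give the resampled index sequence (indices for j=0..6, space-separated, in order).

C = [3/37, 6/37, 15/37, 20/37, 26/37, 35/37, 1]
j=0: u_0=19/420 ∈ [0, 3/37) → index 0
j=1: u_1=79/420 ∈ [6/37, 15/37) → index 2
j=2: u_2=139/420 ∈ [6/37, 15/37) → index 2
j=3: u_3=199/420 ∈ [15/37, 20/37) → index 3
j=4: u_4=37/60 ∈ [20/37, 26/37) → index 4
j=5: u_5=319/420 ∈ [26/37, 35/37) → index 5
j=6: u_6=379/420 ∈ [26/37, 35/37) → index 5

0 2 2 3 4 5 5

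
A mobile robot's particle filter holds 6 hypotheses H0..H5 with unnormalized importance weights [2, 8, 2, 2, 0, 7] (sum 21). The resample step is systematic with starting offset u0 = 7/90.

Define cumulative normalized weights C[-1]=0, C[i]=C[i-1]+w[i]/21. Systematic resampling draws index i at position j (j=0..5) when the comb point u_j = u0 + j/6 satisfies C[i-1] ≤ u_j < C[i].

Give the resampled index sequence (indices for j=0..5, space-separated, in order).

C = [2/21, 10/21, 4/7, 2/3, 2/3, 1]
j=0: u_0=7/90 ∈ [0, 2/21) → index 0
j=1: u_1=11/45 ∈ [2/21, 10/21) → index 1
j=2: u_2=37/90 ∈ [2/21, 10/21) → index 1
j=3: u_3=26/45 ∈ [4/7, 2/3) → index 3
j=4: u_4=67/90 ∈ [2/3, 1) → index 5
j=5: u_5=41/45 ∈ [2/3, 1) → index 5

0 1 1 3 5 5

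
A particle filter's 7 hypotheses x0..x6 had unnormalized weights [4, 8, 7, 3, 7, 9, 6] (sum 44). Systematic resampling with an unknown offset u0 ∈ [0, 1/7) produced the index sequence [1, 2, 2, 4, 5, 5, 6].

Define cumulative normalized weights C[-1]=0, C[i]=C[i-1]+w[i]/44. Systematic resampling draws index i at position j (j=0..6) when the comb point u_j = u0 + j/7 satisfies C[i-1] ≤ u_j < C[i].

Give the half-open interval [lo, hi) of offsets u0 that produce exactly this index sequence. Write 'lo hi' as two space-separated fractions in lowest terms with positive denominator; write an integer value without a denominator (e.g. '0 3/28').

C = [1/11, 3/11, 19/44, 1/2, 29/44, 19/22, 1]
j=0 picked index 1: u0 ∈ [1/11, 3/11)
j=1 picked index 2: u0 ∈ [10/77, 89/308)
j=2 picked index 2: u0 ∈ [-1/77, 45/308)
j=3 picked index 4: u0 ∈ [1/14, 71/308)
j=4 picked index 5: u0 ∈ [27/308, 45/154)
j=5 picked index 5: u0 ∈ [-17/308, 23/154)
j=6 picked index 6: u0 ∈ [1/154, 1/7)
intersection: [10/77, 1/7)

10/77 1/7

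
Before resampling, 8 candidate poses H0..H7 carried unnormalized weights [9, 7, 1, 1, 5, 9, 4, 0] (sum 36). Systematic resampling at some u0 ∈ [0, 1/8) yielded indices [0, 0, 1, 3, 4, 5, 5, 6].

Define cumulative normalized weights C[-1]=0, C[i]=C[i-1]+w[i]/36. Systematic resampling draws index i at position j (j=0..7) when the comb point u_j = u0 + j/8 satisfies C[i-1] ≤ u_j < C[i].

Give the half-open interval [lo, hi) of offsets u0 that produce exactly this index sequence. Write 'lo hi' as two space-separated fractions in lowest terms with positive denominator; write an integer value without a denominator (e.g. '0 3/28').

7/72 1/8

C = [1/4, 4/9, 17/36, 1/2, 23/36, 8/9, 1, 1]
j=0 picked index 0: u0 ∈ [0, 1/4)
j=1 picked index 0: u0 ∈ [-1/8, 1/8)
j=2 picked index 1: u0 ∈ [0, 7/36)
j=3 picked index 3: u0 ∈ [7/72, 1/8)
j=4 picked index 4: u0 ∈ [0, 5/36)
j=5 picked index 5: u0 ∈ [1/72, 19/72)
j=6 picked index 5: u0 ∈ [-1/9, 5/36)
j=7 picked index 6: u0 ∈ [1/72, 1/8)
intersection: [7/72, 1/8)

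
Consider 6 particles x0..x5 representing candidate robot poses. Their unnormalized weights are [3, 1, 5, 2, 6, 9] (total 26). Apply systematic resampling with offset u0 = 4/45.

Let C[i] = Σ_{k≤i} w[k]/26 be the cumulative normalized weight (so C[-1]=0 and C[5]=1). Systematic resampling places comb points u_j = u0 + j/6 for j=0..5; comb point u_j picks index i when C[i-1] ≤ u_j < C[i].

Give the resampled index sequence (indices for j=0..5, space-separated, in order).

C = [3/26, 2/13, 9/26, 11/26, 17/26, 1]
j=0: u_0=4/45 ∈ [0, 3/26) → index 0
j=1: u_1=23/90 ∈ [2/13, 9/26) → index 2
j=2: u_2=19/45 ∈ [9/26, 11/26) → index 3
j=3: u_3=53/90 ∈ [11/26, 17/26) → index 4
j=4: u_4=34/45 ∈ [17/26, 1) → index 5
j=5: u_5=83/90 ∈ [17/26, 1) → index 5

0 2 3 4 5 5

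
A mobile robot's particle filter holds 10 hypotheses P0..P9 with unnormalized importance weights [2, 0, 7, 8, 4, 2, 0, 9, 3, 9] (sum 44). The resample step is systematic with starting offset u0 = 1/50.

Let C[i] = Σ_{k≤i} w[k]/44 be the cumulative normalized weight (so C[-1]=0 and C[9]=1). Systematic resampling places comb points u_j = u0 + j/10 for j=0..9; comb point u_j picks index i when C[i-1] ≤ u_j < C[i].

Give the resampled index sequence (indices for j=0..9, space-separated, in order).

0 2 3 3 4 5 7 7 9 9

C = [1/22, 1/22, 9/44, 17/44, 21/44, 23/44, 23/44, 8/11, 35/44, 1]
j=0: u_0=1/50 ∈ [0, 1/22) → index 0
j=1: u_1=3/25 ∈ [1/22, 9/44) → index 2
j=2: u_2=11/50 ∈ [9/44, 17/44) → index 3
j=3: u_3=8/25 ∈ [9/44, 17/44) → index 3
j=4: u_4=21/50 ∈ [17/44, 21/44) → index 4
j=5: u_5=13/25 ∈ [21/44, 23/44) → index 5
j=6: u_6=31/50 ∈ [23/44, 8/11) → index 7
j=7: u_7=18/25 ∈ [23/44, 8/11) → index 7
j=8: u_8=41/50 ∈ [35/44, 1) → index 9
j=9: u_9=23/25 ∈ [35/44, 1) → index 9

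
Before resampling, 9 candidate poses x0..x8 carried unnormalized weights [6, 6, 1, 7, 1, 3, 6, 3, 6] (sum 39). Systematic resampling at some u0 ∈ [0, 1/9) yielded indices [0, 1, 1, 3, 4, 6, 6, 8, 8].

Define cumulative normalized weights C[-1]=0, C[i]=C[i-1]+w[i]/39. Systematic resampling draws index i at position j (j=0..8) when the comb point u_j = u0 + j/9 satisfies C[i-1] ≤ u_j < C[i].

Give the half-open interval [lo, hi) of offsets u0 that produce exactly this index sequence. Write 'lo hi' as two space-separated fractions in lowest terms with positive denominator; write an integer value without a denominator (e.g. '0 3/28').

8/117 10/117

C = [2/13, 4/13, 1/3, 20/39, 7/13, 8/13, 10/13, 11/13, 1]
j=0 picked index 0: u0 ∈ [0, 2/13)
j=1 picked index 1: u0 ∈ [5/117, 23/117)
j=2 picked index 1: u0 ∈ [-8/117, 10/117)
j=3 picked index 3: u0 ∈ [0, 7/39)
j=4 picked index 4: u0 ∈ [8/117, 11/117)
j=5 picked index 6: u0 ∈ [7/117, 25/117)
j=6 picked index 6: u0 ∈ [-2/39, 4/39)
j=7 picked index 8: u0 ∈ [8/117, 2/9)
j=8 picked index 8: u0 ∈ [-5/117, 1/9)
intersection: [8/117, 10/117)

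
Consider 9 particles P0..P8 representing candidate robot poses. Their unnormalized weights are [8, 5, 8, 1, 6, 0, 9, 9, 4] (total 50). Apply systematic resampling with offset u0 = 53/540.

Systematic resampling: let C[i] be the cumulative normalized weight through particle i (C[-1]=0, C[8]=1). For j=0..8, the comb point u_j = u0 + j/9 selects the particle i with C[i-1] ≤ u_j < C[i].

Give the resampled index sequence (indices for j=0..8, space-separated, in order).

C = [4/25, 13/50, 21/50, 11/25, 14/25, 14/25, 37/50, 23/25, 1]
j=0: u_0=53/540 ∈ [0, 4/25) → index 0
j=1: u_1=113/540 ∈ [4/25, 13/50) → index 1
j=2: u_2=173/540 ∈ [13/50, 21/50) → index 2
j=3: u_3=233/540 ∈ [21/50, 11/25) → index 3
j=4: u_4=293/540 ∈ [11/25, 14/25) → index 4
j=5: u_5=353/540 ∈ [14/25, 37/50) → index 6
j=6: u_6=413/540 ∈ [37/50, 23/25) → index 7
j=7: u_7=473/540 ∈ [37/50, 23/25) → index 7
j=8: u_8=533/540 ∈ [23/25, 1) → index 8

0 1 2 3 4 6 7 7 8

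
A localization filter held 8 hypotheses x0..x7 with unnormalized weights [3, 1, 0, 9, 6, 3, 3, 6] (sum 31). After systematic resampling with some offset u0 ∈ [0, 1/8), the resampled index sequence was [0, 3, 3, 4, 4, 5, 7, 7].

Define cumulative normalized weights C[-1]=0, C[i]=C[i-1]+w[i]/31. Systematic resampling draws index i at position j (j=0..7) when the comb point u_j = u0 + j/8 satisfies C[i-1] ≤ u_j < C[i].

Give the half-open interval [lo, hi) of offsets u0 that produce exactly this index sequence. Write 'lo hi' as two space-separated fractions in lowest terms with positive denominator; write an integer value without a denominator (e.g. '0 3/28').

C = [3/31, 4/31, 4/31, 13/31, 19/31, 22/31, 25/31, 1]
j=0 picked index 0: u0 ∈ [0, 3/31)
j=1 picked index 3: u0 ∈ [1/248, 73/248)
j=2 picked index 3: u0 ∈ [-15/124, 21/124)
j=3 picked index 4: u0 ∈ [11/248, 59/248)
j=4 picked index 4: u0 ∈ [-5/62, 7/62)
j=5 picked index 5: u0 ∈ [-3/248, 21/248)
j=6 picked index 7: u0 ∈ [7/124, 1/4)
j=7 picked index 7: u0 ∈ [-17/248, 1/8)
intersection: [7/124, 21/248)

7/124 21/248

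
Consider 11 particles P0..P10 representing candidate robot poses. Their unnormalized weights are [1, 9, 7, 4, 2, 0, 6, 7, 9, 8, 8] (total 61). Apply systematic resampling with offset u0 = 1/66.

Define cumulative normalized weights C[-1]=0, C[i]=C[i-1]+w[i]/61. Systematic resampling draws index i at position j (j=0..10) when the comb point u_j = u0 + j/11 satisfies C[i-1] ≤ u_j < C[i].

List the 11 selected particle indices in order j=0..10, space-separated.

0 1 2 3 6 6 7 8 9 9 10

C = [1/61, 10/61, 17/61, 21/61, 23/61, 23/61, 29/61, 36/61, 45/61, 53/61, 1]
j=0: u_0=1/66 ∈ [0, 1/61) → index 0
j=1: u_1=7/66 ∈ [1/61, 10/61) → index 1
j=2: u_2=13/66 ∈ [10/61, 17/61) → index 2
j=3: u_3=19/66 ∈ [17/61, 21/61) → index 3
j=4: u_4=25/66 ∈ [23/61, 29/61) → index 6
j=5: u_5=31/66 ∈ [23/61, 29/61) → index 6
j=6: u_6=37/66 ∈ [29/61, 36/61) → index 7
j=7: u_7=43/66 ∈ [36/61, 45/61) → index 8
j=8: u_8=49/66 ∈ [45/61, 53/61) → index 9
j=9: u_9=5/6 ∈ [45/61, 53/61) → index 9
j=10: u_10=61/66 ∈ [53/61, 1) → index 10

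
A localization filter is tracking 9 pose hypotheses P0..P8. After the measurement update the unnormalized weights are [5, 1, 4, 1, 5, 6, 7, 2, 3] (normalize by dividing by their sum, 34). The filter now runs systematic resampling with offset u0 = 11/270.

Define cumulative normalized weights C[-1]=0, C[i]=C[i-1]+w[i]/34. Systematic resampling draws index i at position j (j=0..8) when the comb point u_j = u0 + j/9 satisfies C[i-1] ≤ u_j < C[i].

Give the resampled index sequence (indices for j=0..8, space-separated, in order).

0 1 2 4 5 5 6 6 8

C = [5/34, 3/17, 5/17, 11/34, 8/17, 11/17, 29/34, 31/34, 1]
j=0: u_0=11/270 ∈ [0, 5/34) → index 0
j=1: u_1=41/270 ∈ [5/34, 3/17) → index 1
j=2: u_2=71/270 ∈ [3/17, 5/17) → index 2
j=3: u_3=101/270 ∈ [11/34, 8/17) → index 4
j=4: u_4=131/270 ∈ [8/17, 11/17) → index 5
j=5: u_5=161/270 ∈ [8/17, 11/17) → index 5
j=6: u_6=191/270 ∈ [11/17, 29/34) → index 6
j=7: u_7=221/270 ∈ [11/17, 29/34) → index 6
j=8: u_8=251/270 ∈ [31/34, 1) → index 8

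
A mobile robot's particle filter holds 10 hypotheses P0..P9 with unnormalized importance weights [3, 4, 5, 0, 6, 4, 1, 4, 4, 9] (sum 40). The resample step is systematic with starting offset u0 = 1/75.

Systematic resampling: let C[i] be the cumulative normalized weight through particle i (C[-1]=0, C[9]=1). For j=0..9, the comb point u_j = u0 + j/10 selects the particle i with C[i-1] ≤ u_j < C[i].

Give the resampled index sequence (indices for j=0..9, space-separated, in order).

C = [3/40, 7/40, 3/10, 3/10, 9/20, 11/20, 23/40, 27/40, 31/40, 1]
j=0: u_0=1/75 ∈ [0, 3/40) → index 0
j=1: u_1=17/150 ∈ [3/40, 7/40) → index 1
j=2: u_2=16/75 ∈ [7/40, 3/10) → index 2
j=3: u_3=47/150 ∈ [3/10, 9/20) → index 4
j=4: u_4=31/75 ∈ [3/10, 9/20) → index 4
j=5: u_5=77/150 ∈ [9/20, 11/20) → index 5
j=6: u_6=46/75 ∈ [23/40, 27/40) → index 7
j=7: u_7=107/150 ∈ [27/40, 31/40) → index 8
j=8: u_8=61/75 ∈ [31/40, 1) → index 9
j=9: u_9=137/150 ∈ [31/40, 1) → index 9

0 1 2 4 4 5 7 8 9 9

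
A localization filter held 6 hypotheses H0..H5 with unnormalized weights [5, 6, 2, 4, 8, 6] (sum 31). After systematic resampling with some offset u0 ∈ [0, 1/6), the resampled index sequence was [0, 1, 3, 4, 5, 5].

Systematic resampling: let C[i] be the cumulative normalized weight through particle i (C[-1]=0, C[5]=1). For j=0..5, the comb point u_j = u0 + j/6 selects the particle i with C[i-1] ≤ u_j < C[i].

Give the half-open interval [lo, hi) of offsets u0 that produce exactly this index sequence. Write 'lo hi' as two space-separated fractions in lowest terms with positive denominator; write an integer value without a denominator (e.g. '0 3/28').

C = [5/31, 11/31, 13/31, 17/31, 25/31, 1]
j=0 picked index 0: u0 ∈ [0, 5/31)
j=1 picked index 1: u0 ∈ [-1/186, 35/186)
j=2 picked index 3: u0 ∈ [8/93, 20/93)
j=3 picked index 4: u0 ∈ [3/62, 19/62)
j=4 picked index 5: u0 ∈ [13/93, 1/3)
j=5 picked index 5: u0 ∈ [-5/186, 1/6)
intersection: [13/93, 5/31)

13/93 5/31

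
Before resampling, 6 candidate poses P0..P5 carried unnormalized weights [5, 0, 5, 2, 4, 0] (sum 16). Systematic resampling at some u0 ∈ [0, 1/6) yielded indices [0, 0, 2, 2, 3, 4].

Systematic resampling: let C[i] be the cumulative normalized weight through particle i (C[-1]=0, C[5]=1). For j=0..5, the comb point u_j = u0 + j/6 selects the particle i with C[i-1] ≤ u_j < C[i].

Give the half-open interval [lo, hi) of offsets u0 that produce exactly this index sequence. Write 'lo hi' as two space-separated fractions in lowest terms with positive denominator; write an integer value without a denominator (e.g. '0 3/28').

C = [5/16, 5/16, 5/8, 3/4, 1, 1]
j=0 picked index 0: u0 ∈ [0, 5/16)
j=1 picked index 0: u0 ∈ [-1/6, 7/48)
j=2 picked index 2: u0 ∈ [-1/48, 7/24)
j=3 picked index 2: u0 ∈ [-3/16, 1/8)
j=4 picked index 3: u0 ∈ [-1/24, 1/12)
j=5 picked index 4: u0 ∈ [-1/12, 1/6)
intersection: [0, 1/12)

0 1/12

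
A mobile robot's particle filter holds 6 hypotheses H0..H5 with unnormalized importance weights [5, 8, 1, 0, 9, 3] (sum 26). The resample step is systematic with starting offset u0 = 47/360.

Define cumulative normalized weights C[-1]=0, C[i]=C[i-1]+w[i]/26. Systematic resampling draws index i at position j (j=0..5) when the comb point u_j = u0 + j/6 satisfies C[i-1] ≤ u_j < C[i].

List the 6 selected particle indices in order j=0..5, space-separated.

C = [5/26, 1/2, 7/13, 7/13, 23/26, 1]
j=0: u_0=47/360 ∈ [0, 5/26) → index 0
j=1: u_1=107/360 ∈ [5/26, 1/2) → index 1
j=2: u_2=167/360 ∈ [5/26, 1/2) → index 1
j=3: u_3=227/360 ∈ [7/13, 23/26) → index 4
j=4: u_4=287/360 ∈ [7/13, 23/26) → index 4
j=5: u_5=347/360 ∈ [23/26, 1) → index 5

0 1 1 4 4 5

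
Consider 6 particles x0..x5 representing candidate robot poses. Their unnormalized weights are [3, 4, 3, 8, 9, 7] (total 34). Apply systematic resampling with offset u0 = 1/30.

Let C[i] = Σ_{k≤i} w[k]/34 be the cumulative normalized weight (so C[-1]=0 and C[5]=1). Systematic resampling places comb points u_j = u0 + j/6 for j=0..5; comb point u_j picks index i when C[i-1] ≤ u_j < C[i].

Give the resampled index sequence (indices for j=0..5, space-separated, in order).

0 1 3 4 4 5

C = [3/34, 7/34, 5/17, 9/17, 27/34, 1]
j=0: u_0=1/30 ∈ [0, 3/34) → index 0
j=1: u_1=1/5 ∈ [3/34, 7/34) → index 1
j=2: u_2=11/30 ∈ [5/17, 9/17) → index 3
j=3: u_3=8/15 ∈ [9/17, 27/34) → index 4
j=4: u_4=7/10 ∈ [9/17, 27/34) → index 4
j=5: u_5=13/15 ∈ [27/34, 1) → index 5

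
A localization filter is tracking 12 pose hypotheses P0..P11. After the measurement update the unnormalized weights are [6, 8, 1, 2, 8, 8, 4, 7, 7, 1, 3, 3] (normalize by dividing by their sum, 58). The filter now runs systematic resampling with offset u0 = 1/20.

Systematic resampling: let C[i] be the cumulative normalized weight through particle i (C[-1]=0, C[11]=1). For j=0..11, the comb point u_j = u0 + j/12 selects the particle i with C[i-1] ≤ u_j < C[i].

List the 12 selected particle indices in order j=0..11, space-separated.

C = [3/29, 7/29, 15/58, 17/58, 25/58, 33/58, 37/58, 22/29, 51/58, 26/29, 55/58, 1]
j=0: u_0=1/20 ∈ [0, 3/29) → index 0
j=1: u_1=2/15 ∈ [3/29, 7/29) → index 1
j=2: u_2=13/60 ∈ [3/29, 7/29) → index 1
j=3: u_3=3/10 ∈ [17/58, 25/58) → index 4
j=4: u_4=23/60 ∈ [17/58, 25/58) → index 4
j=5: u_5=7/15 ∈ [25/58, 33/58) → index 5
j=6: u_6=11/20 ∈ [25/58, 33/58) → index 5
j=7: u_7=19/30 ∈ [33/58, 37/58) → index 6
j=8: u_8=43/60 ∈ [37/58, 22/29) → index 7
j=9: u_9=4/5 ∈ [22/29, 51/58) → index 8
j=10: u_10=53/60 ∈ [51/58, 26/29) → index 9
j=11: u_11=29/30 ∈ [55/58, 1) → index 11

0 1 1 4 4 5 5 6 7 8 9 11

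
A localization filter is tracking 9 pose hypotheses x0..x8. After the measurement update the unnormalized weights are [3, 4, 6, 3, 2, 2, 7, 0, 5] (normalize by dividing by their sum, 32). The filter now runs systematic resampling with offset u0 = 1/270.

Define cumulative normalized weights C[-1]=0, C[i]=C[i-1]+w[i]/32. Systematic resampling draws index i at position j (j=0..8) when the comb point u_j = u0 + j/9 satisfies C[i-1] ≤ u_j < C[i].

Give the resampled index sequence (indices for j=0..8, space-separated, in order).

0 1 2 2 3 4 6 6 8

C = [3/32, 7/32, 13/32, 1/2, 9/16, 5/8, 27/32, 27/32, 1]
j=0: u_0=1/270 ∈ [0, 3/32) → index 0
j=1: u_1=31/270 ∈ [3/32, 7/32) → index 1
j=2: u_2=61/270 ∈ [7/32, 13/32) → index 2
j=3: u_3=91/270 ∈ [7/32, 13/32) → index 2
j=4: u_4=121/270 ∈ [13/32, 1/2) → index 3
j=5: u_5=151/270 ∈ [1/2, 9/16) → index 4
j=6: u_6=181/270 ∈ [5/8, 27/32) → index 6
j=7: u_7=211/270 ∈ [5/8, 27/32) → index 6
j=8: u_8=241/270 ∈ [27/32, 1) → index 8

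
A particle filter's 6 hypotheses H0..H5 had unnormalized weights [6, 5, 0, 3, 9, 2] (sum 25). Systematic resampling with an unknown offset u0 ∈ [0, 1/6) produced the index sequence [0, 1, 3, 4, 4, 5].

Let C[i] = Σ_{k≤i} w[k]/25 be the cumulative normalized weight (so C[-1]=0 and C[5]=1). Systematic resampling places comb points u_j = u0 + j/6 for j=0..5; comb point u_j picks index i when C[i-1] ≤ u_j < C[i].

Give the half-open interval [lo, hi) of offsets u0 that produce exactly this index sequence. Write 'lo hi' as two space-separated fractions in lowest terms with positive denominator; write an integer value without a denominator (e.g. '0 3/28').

C = [6/25, 11/25, 11/25, 14/25, 23/25, 1]
j=0 picked index 0: u0 ∈ [0, 6/25)
j=1 picked index 1: u0 ∈ [11/150, 41/150)
j=2 picked index 3: u0 ∈ [8/75, 17/75)
j=3 picked index 4: u0 ∈ [3/50, 21/50)
j=4 picked index 4: u0 ∈ [-8/75, 19/75)
j=5 picked index 5: u0 ∈ [13/150, 1/6)
intersection: [8/75, 1/6)

8/75 1/6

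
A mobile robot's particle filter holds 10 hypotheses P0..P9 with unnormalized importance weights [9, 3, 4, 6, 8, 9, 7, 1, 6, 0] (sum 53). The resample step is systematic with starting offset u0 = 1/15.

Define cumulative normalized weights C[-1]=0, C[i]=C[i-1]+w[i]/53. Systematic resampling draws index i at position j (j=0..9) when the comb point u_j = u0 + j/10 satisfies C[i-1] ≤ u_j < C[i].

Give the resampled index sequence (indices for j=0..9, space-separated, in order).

C = [9/53, 12/53, 16/53, 22/53, 30/53, 39/53, 46/53, 47/53, 1, 1]
j=0: u_0=1/15 ∈ [0, 9/53) → index 0
j=1: u_1=1/6 ∈ [0, 9/53) → index 0
j=2: u_2=4/15 ∈ [12/53, 16/53) → index 2
j=3: u_3=11/30 ∈ [16/53, 22/53) → index 3
j=4: u_4=7/15 ∈ [22/53, 30/53) → index 4
j=5: u_5=17/30 ∈ [30/53, 39/53) → index 5
j=6: u_6=2/3 ∈ [30/53, 39/53) → index 5
j=7: u_7=23/30 ∈ [39/53, 46/53) → index 6
j=8: u_8=13/15 ∈ [39/53, 46/53) → index 6
j=9: u_9=29/30 ∈ [47/53, 1) → index 8

0 0 2 3 4 5 5 6 6 8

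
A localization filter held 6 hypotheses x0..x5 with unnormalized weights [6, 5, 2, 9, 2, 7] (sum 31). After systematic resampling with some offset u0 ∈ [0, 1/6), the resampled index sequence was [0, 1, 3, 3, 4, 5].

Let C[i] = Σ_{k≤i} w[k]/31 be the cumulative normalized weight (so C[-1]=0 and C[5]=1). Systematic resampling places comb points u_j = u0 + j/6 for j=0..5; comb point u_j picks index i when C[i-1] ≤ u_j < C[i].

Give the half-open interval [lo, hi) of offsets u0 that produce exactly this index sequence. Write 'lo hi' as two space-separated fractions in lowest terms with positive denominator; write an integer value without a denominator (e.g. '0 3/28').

C = [6/31, 11/31, 13/31, 22/31, 24/31, 1]
j=0 picked index 0: u0 ∈ [0, 6/31)
j=1 picked index 1: u0 ∈ [5/186, 35/186)
j=2 picked index 3: u0 ∈ [8/93, 35/93)
j=3 picked index 3: u0 ∈ [-5/62, 13/62)
j=4 picked index 4: u0 ∈ [4/93, 10/93)
j=5 picked index 5: u0 ∈ [-11/186, 1/6)
intersection: [8/93, 10/93)

8/93 10/93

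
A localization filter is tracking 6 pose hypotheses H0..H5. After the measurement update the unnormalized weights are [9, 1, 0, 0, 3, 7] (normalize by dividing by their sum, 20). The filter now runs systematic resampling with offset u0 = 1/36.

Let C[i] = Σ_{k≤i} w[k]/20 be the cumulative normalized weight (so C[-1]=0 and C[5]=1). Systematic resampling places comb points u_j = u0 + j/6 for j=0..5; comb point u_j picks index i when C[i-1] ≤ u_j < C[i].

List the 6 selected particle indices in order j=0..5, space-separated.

C = [9/20, 1/2, 1/2, 1/2, 13/20, 1]
j=0: u_0=1/36 ∈ [0, 9/20) → index 0
j=1: u_1=7/36 ∈ [0, 9/20) → index 0
j=2: u_2=13/36 ∈ [0, 9/20) → index 0
j=3: u_3=19/36 ∈ [1/2, 13/20) → index 4
j=4: u_4=25/36 ∈ [13/20, 1) → index 5
j=5: u_5=31/36 ∈ [13/20, 1) → index 5

0 0 0 4 5 5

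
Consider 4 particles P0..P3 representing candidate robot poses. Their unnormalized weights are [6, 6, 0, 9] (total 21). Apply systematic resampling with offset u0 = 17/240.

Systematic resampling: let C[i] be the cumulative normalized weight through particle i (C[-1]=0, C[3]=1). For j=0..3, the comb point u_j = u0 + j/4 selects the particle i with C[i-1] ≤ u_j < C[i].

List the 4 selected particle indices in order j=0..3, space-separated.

C = [2/7, 4/7, 4/7, 1]
j=0: u_0=17/240 ∈ [0, 2/7) → index 0
j=1: u_1=77/240 ∈ [2/7, 4/7) → index 1
j=2: u_2=137/240 ∈ [2/7, 4/7) → index 1
j=3: u_3=197/240 ∈ [4/7, 1) → index 3

0 1 1 3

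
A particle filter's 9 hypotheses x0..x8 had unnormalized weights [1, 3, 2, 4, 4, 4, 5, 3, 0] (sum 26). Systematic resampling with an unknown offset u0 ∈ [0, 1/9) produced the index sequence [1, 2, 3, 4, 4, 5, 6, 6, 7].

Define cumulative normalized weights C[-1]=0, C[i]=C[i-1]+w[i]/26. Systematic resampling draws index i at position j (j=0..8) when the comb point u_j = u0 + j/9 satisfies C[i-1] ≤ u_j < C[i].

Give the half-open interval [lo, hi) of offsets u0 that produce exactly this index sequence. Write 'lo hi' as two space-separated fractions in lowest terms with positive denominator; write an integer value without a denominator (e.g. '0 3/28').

C = [1/26, 2/13, 3/13, 5/13, 7/13, 9/13, 23/26, 1, 1]
j=0 picked index 1: u0 ∈ [1/26, 2/13)
j=1 picked index 2: u0 ∈ [5/117, 14/117)
j=2 picked index 3: u0 ∈ [1/117, 19/117)
j=3 picked index 4: u0 ∈ [2/39, 8/39)
j=4 picked index 4: u0 ∈ [-7/117, 11/117)
j=5 picked index 5: u0 ∈ [-2/117, 16/117)
j=6 picked index 6: u0 ∈ [1/39, 17/78)
j=7 picked index 6: u0 ∈ [-10/117, 25/234)
j=8 picked index 7: u0 ∈ [-1/234, 1/9)
intersection: [2/39, 11/117)

2/39 11/117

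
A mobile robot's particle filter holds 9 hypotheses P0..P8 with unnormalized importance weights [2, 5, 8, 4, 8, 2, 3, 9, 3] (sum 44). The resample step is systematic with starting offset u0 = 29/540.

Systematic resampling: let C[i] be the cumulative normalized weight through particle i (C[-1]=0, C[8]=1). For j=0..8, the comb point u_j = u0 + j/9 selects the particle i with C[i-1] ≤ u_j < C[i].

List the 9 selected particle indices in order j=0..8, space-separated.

1 2 2 3 4 4 6 7 8

C = [1/22, 7/44, 15/44, 19/44, 27/44, 29/44, 8/11, 41/44, 1]
j=0: u_0=29/540 ∈ [1/22, 7/44) → index 1
j=1: u_1=89/540 ∈ [7/44, 15/44) → index 2
j=2: u_2=149/540 ∈ [7/44, 15/44) → index 2
j=3: u_3=209/540 ∈ [15/44, 19/44) → index 3
j=4: u_4=269/540 ∈ [19/44, 27/44) → index 4
j=5: u_5=329/540 ∈ [19/44, 27/44) → index 4
j=6: u_6=389/540 ∈ [29/44, 8/11) → index 6
j=7: u_7=449/540 ∈ [8/11, 41/44) → index 7
j=8: u_8=509/540 ∈ [41/44, 1) → index 8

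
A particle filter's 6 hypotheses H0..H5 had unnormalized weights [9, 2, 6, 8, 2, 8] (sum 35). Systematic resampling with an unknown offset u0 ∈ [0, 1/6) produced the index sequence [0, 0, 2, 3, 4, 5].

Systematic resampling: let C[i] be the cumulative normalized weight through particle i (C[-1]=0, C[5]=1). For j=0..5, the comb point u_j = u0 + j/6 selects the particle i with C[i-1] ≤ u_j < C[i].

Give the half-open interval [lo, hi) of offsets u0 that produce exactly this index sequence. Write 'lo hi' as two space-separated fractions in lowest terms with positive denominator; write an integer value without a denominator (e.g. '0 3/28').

C = [9/35, 11/35, 17/35, 5/7, 27/35, 1]
j=0 picked index 0: u0 ∈ [0, 9/35)
j=1 picked index 0: u0 ∈ [-1/6, 19/210)
j=2 picked index 2: u0 ∈ [-2/105, 16/105)
j=3 picked index 3: u0 ∈ [-1/70, 3/14)
j=4 picked index 4: u0 ∈ [1/21, 11/105)
j=5 picked index 5: u0 ∈ [-13/210, 1/6)
intersection: [1/21, 19/210)

1/21 19/210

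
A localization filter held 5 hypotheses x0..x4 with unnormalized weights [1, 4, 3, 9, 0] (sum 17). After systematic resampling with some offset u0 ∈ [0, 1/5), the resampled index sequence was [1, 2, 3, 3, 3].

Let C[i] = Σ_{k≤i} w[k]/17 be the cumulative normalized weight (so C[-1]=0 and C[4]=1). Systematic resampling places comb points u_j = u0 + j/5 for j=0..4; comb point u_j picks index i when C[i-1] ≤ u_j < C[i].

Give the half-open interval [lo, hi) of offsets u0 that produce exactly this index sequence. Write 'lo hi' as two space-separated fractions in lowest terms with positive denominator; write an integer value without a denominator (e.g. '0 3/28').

8/85 1/5

C = [1/17, 5/17, 8/17, 1, 1]
j=0 picked index 1: u0 ∈ [1/17, 5/17)
j=1 picked index 2: u0 ∈ [8/85, 23/85)
j=2 picked index 3: u0 ∈ [6/85, 3/5)
j=3 picked index 3: u0 ∈ [-11/85, 2/5)
j=4 picked index 3: u0 ∈ [-28/85, 1/5)
intersection: [8/85, 1/5)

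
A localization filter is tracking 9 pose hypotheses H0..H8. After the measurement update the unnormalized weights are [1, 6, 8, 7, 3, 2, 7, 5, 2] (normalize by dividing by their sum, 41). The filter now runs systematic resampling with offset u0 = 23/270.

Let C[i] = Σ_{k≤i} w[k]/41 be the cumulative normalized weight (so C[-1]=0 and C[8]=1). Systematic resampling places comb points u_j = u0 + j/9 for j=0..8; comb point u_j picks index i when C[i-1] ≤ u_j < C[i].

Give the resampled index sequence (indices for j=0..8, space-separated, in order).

C = [1/41, 7/41, 15/41, 22/41, 25/41, 27/41, 34/41, 39/41, 1]
j=0: u_0=23/270 ∈ [1/41, 7/41) → index 1
j=1: u_1=53/270 ∈ [7/41, 15/41) → index 2
j=2: u_2=83/270 ∈ [7/41, 15/41) → index 2
j=3: u_3=113/270 ∈ [15/41, 22/41) → index 3
j=4: u_4=143/270 ∈ [15/41, 22/41) → index 3
j=5: u_5=173/270 ∈ [25/41, 27/41) → index 5
j=6: u_6=203/270 ∈ [27/41, 34/41) → index 6
j=7: u_7=233/270 ∈ [34/41, 39/41) → index 7
j=8: u_8=263/270 ∈ [39/41, 1) → index 8

1 2 2 3 3 5 6 7 8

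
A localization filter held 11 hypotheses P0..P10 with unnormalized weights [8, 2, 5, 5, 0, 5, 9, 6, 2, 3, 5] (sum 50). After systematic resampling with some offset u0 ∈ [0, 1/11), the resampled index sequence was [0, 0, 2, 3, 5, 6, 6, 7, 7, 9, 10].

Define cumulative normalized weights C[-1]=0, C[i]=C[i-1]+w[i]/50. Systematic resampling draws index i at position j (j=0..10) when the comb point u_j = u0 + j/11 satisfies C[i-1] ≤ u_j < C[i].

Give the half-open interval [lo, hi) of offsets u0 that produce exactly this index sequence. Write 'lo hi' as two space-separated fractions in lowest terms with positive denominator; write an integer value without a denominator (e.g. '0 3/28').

C = [4/25, 1/5, 3/10, 2/5, 2/5, 1/2, 17/25, 4/5, 21/25, 9/10, 1]
j=0 picked index 0: u0 ∈ [0, 4/25)
j=1 picked index 0: u0 ∈ [-1/11, 19/275)
j=2 picked index 2: u0 ∈ [1/55, 13/110)
j=3 picked index 3: u0 ∈ [3/110, 7/55)
j=4 picked index 5: u0 ∈ [2/55, 3/22)
j=5 picked index 6: u0 ∈ [1/22, 62/275)
j=6 picked index 6: u0 ∈ [-1/22, 37/275)
j=7 picked index 7: u0 ∈ [12/275, 9/55)
j=8 picked index 7: u0 ∈ [-13/275, 4/55)
j=9 picked index 9: u0 ∈ [6/275, 9/110)
j=10 picked index 10: u0 ∈ [-1/110, 1/11)
intersection: [1/22, 19/275)

1/22 19/275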